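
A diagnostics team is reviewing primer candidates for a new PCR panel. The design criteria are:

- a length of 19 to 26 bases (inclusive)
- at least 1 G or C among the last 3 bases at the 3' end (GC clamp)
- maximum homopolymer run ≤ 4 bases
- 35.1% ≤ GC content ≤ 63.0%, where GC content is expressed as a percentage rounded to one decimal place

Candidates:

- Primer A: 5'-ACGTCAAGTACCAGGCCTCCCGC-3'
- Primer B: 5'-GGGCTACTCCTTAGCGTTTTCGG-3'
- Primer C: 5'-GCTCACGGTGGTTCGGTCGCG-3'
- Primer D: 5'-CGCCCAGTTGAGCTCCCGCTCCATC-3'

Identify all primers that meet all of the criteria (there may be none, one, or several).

Primer A (23 nt, A=5 T=3 G=5 C=10): length 23 ✓; 3' end CGC has 3 G/C ✓; longest run = 3 ✓; GC 15/23 = 65.2%, outside 35.1–63.0% ✗ — fails.
Primer B (23 nt, A=2 T=8 G=7 C=6): length 23 ✓; 3' end CGG has 3 G/C ✓; longest run = 4 ✓; GC 13/23 = 56.5% ✓ — passes.
Primer C (21 nt, A=1 T=5 G=9 C=6): length 21 ✓; 3' end GCG has 3 G/C ✓; longest run = 2 ✓; GC 15/21 = 71.4%, outside 35.1–63.0% ✗ — fails.
Primer D (25 nt, A=3 T=5 G=5 C=12): length 25 ✓; 3' end ATC has 1 G/C ✓; longest run = 3 ✓; GC 17/25 = 68.0%, outside 35.1–63.0% ✗ — fails.

Primer B only.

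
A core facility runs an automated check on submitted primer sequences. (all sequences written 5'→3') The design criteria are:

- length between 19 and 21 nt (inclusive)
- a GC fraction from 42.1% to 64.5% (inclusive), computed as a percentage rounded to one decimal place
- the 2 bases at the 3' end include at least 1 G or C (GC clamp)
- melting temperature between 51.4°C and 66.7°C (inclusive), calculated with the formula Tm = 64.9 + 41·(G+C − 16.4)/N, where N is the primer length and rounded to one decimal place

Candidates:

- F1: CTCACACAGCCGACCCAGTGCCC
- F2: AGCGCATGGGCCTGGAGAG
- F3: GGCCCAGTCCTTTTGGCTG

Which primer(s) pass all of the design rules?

F1 (23 nt, A=5 T=2 G=4 C=12): length 23, outside 19–21 ✗; GC 16/23 = 69.6%, outside 42.1–64.5% ✗; 3' end CC has 2 G/C ✓; Tm = 64.9 + 41·(16 − 16.4)/23 = 64.2°C ✓ — fails.
F2 (19 nt, A=4 T=2 G=9 C=4): length 19 ✓; GC 13/19 = 68.4%, outside 42.1–64.5% ✗; 3' end AG has 1 G/C ✓; Tm = 64.9 + 41·(13 − 16.4)/19 = 57.6°C ✓ — fails.
F3 (19 nt, A=1 T=6 G=6 C=6): length 19 ✓; GC 12/19 = 63.2% ✓; 3' end TG has 1 G/C ✓; Tm = 64.9 + 41·(12 − 16.4)/19 = 55.4°C ✓ — passes.

F3 only.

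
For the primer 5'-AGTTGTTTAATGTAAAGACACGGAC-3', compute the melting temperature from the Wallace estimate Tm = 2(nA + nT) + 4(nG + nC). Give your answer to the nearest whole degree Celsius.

Base counts: A=9, T=7, G=6, C=3 (length 25).
Tm = 2·(9+7) + 4·(6+3) = 2·16 + 4·9 = 32 + 36 = 68°C.

68°C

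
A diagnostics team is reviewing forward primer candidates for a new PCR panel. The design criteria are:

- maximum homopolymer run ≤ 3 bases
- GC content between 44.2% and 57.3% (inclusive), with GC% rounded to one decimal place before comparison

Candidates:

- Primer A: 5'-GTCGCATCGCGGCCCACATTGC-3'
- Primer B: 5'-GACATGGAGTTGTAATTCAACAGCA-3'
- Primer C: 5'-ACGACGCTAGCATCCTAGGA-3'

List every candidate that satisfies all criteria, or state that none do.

Primer A (22 nt, A=3 T=4 G=6 C=9): longest run = 3 ✓; GC 15/22 = 68.2%, outside 44.2–57.3% ✗ — fails.
Primer B (25 nt, A=9 T=6 G=6 C=4): longest run = 2 ✓; GC 10/25 = 40.0%, outside 44.2–57.3% ✗ — fails.
Primer C (20 nt, A=6 T=3 G=5 C=6): longest run = 2 ✓; GC 11/20 = 55.0% ✓ — passes.

Primer C only.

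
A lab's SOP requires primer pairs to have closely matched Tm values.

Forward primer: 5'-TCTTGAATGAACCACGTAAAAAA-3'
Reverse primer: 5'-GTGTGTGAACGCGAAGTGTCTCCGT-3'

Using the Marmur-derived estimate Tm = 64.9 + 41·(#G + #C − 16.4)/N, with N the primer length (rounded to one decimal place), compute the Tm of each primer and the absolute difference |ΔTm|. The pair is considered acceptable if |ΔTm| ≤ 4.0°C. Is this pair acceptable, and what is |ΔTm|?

Forward: G+C = 7, N = 23 → Tm = 64.9 + 41·(7 − 16.4)/23 = 48.1°C.
Reverse: G+C = 14, N = 25 → Tm = 64.9 + 41·(14 − 16.4)/25 = 61.0°C.
|ΔTm| = |48.1 − 61.0| = 12.9°C, > 4.0°C.

|ΔTm| = 12.9°C; the pair is not acceptable.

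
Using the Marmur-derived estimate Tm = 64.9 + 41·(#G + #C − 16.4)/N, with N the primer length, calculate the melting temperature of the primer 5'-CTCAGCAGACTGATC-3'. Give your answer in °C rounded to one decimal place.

41.9°C

Base counts: A=4, T=3, G=3, C=5; G+C = 8, N = 15.
Tm = 64.9 + 41·(8 − 16.4)/15 = 64.9 + -344.40/15 = 41.9°C.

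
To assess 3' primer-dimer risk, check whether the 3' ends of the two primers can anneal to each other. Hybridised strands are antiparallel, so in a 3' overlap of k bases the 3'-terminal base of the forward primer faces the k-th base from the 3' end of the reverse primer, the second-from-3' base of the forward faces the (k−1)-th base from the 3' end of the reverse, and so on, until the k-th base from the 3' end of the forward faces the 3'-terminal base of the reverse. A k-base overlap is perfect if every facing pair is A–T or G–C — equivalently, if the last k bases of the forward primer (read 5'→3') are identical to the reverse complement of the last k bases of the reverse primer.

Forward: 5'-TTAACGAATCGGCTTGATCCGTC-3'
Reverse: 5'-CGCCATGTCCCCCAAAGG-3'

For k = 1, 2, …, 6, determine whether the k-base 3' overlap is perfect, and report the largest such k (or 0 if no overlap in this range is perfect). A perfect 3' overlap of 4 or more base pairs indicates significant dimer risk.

Longest perfect overlap: 1 complementary base pair; below the dimer-risk threshold (threshold 4).

Last 6 bases (5'→3') — forward …TCCGTC, reverse …CAAAGG.
Reverse complement of the reverse primer's last 6 bases: CCTTTG; its first k bases are the reverse complement of the reverse primer's last k bases, so a perfect k-base overlap needs the forward primer's last k bases to equal them.
Comparing (forward last k vs required): k=1: C vs C ✓; k=2: TC vs CC ✗; k=3: GTC vs CCT ✗; k=4: CGTC vs CCTT ✗; k=5: CCGTC vs CCTTT ✗; k=6: TCCGTC vs CCTTTG ✗.
Only k = 1 is perfect, so the longest perfect 3' overlap is 1.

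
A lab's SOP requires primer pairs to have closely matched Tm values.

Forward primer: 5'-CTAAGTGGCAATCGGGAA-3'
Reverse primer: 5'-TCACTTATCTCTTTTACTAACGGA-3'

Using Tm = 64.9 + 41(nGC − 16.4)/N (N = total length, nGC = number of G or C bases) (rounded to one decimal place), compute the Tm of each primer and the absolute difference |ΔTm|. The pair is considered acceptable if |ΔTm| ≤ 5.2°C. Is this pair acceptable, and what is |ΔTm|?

|ΔTm| = 2.6°C; the pair is acceptable.

Forward: G+C = 9, N = 18 → Tm = 64.9 + 41·(9 − 16.4)/18 = 48.0°C.
Reverse: G+C = 8, N = 24 → Tm = 64.9 + 41·(8 − 16.4)/24 = 50.6°C.
|ΔTm| = |48.0 − 50.6| = 2.6°C, ≤ 5.2°C.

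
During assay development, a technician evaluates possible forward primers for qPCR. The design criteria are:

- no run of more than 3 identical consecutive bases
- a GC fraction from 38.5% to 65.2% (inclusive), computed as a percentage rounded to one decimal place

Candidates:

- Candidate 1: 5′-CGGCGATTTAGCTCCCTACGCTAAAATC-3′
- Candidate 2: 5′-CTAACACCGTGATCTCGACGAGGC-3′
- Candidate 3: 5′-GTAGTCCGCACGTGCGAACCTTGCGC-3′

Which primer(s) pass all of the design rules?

Candidate 2 only.

Candidate 1 (28 nt, A=7 T=7 G=5 C=9): longest run = 4, exceeds 3 ✗; GC 14/28 = 50.0% ✓ — fails.
Candidate 2 (24 nt, A=6 T=4 G=6 C=8): longest run = 2 ✓; GC 14/24 = 58.3% ✓ — passes.
Candidate 3 (26 nt, A=4 T=5 G=8 C=9): longest run = 2 ✓; GC 17/26 = 65.4%, outside 38.5–65.2% ✗ — fails.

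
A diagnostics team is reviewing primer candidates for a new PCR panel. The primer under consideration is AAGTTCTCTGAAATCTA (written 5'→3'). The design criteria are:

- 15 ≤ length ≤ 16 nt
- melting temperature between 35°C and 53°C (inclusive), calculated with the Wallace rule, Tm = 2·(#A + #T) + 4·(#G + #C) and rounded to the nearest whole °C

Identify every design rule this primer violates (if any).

Base counts: A=6, T=6, G=2, C=3 (length 17).
length: length 17, outside 15–16 ✗
Tm: Tm = 2·12 + 4·5 = 44°C ✓

Fails: length.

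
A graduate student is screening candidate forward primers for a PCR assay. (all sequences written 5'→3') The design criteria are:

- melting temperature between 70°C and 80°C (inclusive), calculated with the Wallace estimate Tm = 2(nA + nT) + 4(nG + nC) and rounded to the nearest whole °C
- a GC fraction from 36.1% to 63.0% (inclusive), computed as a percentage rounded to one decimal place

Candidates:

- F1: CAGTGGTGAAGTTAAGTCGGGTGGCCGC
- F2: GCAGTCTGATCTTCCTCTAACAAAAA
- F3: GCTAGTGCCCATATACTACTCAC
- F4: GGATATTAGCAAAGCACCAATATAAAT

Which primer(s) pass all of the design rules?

F1 (28 nt, A=5 T=6 G=12 C=5): Tm = 2·11 + 4·17 = 90°C, outside 70–80°C ✗; GC 17/28 = 60.7% ✓ — fails.
F2 (26 nt, A=9 T=7 G=3 C=7): Tm = 2·16 + 4·10 = 72°C ✓; GC 10/26 = 38.5% ✓ — passes.
F3 (23 nt, A=6 T=6 G=3 C=8): Tm = 2·12 + 4·11 = 68°C, outside 70–80°C ✗; GC 11/23 = 47.8% ✓ — fails.
F4 (27 nt, A=13 T=6 G=4 C=4): Tm = 2·19 + 4·8 = 70°C ✓; GC 8/27 = 29.6%, outside 36.1–63.0% ✗ — fails.

F2 only.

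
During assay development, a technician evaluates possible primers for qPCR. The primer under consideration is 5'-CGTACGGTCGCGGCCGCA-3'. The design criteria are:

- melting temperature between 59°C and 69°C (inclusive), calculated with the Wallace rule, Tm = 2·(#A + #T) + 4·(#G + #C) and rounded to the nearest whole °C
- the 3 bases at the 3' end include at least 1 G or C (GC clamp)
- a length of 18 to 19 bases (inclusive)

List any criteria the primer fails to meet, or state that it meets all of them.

Meets all criteria.

Base counts: A=2, T=2, G=7, C=7 (length 18).
Tm: Tm = 2·4 + 4·14 = 64°C ✓
GC clamp: 3' end GCA has 2 G/C ✓
length: length 18 ✓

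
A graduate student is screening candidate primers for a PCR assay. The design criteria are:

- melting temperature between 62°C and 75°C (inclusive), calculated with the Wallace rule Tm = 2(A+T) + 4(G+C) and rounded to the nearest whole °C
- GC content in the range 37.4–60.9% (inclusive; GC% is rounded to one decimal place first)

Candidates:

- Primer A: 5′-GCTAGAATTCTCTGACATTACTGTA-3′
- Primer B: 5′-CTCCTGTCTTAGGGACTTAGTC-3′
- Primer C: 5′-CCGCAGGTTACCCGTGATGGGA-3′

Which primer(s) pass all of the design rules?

Primer A (25 nt, A=7 T=9 G=4 C=5): Tm = 2·16 + 4·9 = 68°C ✓; GC 9/25 = 36.0%, outside 37.4–60.9% ✗ — fails.
Primer B (22 nt, A=3 T=8 G=5 C=6): Tm = 2·11 + 4·11 = 66°C ✓; GC 11/22 = 50.0% ✓ — passes.
Primer C (22 nt, A=4 T=4 G=8 C=6): Tm = 2·8 + 4·14 = 72°C ✓; GC 14/22 = 63.6%, outside 37.4–60.9% ✗ — fails.

Primer B only.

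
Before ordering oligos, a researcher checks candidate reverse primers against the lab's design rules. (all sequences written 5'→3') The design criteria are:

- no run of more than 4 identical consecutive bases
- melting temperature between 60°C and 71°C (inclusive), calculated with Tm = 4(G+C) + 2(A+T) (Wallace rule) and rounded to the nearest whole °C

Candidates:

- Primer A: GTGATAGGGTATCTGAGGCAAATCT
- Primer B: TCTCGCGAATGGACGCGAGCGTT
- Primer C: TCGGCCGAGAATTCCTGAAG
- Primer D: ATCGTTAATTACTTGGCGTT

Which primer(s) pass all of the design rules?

Primer A (25 nt, A=7 T=7 G=8 C=3): longest run = 3 ✓; Tm = 2·14 + 4·11 = 72°C, outside 60–71°C ✗ — fails.
Primer B (23 nt, A=4 T=5 G=8 C=6): longest run = 2 ✓; Tm = 2·9 + 4·14 = 74°C, outside 60–71°C ✗ — fails.
Primer C (20 nt, A=5 T=4 G=6 C=5): longest run = 2 ✓; Tm = 2·9 + 4·11 = 62°C ✓ — passes.
Primer D (20 nt, A=4 T=9 G=4 C=3): longest run = 2 ✓; Tm = 2·13 + 4·7 = 54°C, outside 60–71°C ✗ — fails.

Primer C only.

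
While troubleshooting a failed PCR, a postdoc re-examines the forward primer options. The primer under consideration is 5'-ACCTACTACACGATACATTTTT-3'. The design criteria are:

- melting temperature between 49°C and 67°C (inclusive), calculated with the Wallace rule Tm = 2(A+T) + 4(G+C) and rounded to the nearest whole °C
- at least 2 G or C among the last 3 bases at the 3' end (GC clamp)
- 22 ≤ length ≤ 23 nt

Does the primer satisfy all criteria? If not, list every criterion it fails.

Fails: GC clamp.

Base counts: A=7, T=8, G=1, C=6 (length 22).
Tm: Tm = 2·15 + 4·7 = 58°C ✓
GC clamp: 3' end TTT has 0 G/C, need ≥2 ✗
length: length 22 ✓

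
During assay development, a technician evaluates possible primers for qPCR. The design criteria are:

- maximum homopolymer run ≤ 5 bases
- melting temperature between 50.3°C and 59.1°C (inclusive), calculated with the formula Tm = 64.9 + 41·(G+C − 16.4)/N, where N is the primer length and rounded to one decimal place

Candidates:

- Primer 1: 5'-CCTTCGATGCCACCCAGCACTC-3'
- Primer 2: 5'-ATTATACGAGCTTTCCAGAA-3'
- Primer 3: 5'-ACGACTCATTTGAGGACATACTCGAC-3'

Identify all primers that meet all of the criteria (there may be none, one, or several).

Primer 1 (22 nt, A=4 T=4 G=3 C=11): longest run = 3 ✓; Tm = 64.9 + 41·(14 − 16.4)/22 = 60.4°C, outside 50.3–59.1°C ✗ — fails.
Primer 2 (20 nt, A=7 T=6 G=3 C=4): longest run = 3 ✓; Tm = 64.9 + 41·(7 − 16.4)/20 = 45.6°C, outside 50.3–59.1°C ✗ — fails.
Primer 3 (26 nt, A=8 T=6 G=5 C=7): longest run = 3 ✓; Tm = 64.9 + 41·(12 − 16.4)/26 = 58.0°C ✓ — passes.

Primer 3 only.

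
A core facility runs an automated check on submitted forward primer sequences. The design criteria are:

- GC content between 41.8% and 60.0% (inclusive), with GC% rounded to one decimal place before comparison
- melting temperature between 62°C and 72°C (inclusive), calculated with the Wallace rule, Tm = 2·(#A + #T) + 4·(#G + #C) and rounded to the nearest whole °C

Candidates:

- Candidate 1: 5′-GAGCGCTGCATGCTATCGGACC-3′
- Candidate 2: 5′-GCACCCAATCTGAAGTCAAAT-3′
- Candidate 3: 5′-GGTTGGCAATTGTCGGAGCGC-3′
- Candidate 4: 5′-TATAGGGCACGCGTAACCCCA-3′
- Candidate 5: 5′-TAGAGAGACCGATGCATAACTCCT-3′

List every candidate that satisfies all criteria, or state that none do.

Candidate 1 (22 nt, A=4 T=4 G=7 C=7): GC 14/22 = 63.6%, outside 41.8–60.0% ✗; Tm = 2·8 + 4·14 = 72°C ✓ — fails.
Candidate 2 (21 nt, A=8 T=4 G=3 C=6): GC 9/21 = 42.9% ✓; Tm = 2·12 + 4·9 = 60°C, outside 62–72°C ✗ — fails.
Candidate 3 (21 nt, A=3 T=5 G=9 C=4): GC 13/21 = 61.9%, outside 41.8–60.0% ✗; Tm = 2·8 + 4·13 = 68°C ✓ — fails.
Candidate 4 (21 nt, A=6 T=3 G=5 C=7): GC 12/21 = 57.1% ✓; Tm = 2·9 + 4·12 = 66°C ✓ — passes.
Candidate 5 (24 nt, A=8 T=5 G=5 C=6): GC 11/24 = 45.8% ✓; Tm = 2·13 + 4·11 = 70°C ✓ — passes.

Candidate 4 and Candidate 5.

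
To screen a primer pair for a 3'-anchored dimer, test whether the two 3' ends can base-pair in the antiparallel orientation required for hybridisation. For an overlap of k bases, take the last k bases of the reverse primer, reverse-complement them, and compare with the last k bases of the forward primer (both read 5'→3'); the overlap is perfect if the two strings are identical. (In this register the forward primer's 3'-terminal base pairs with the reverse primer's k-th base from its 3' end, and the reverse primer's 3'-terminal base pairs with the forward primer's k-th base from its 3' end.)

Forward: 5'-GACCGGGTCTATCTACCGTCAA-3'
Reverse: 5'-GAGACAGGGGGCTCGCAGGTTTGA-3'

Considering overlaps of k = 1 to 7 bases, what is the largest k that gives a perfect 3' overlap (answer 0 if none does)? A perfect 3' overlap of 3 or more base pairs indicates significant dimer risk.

Longest perfect overlap: 4 complementary base pairs; significant dimer risk (threshold 3).

Last 7 bases (5'→3') — forward …CCGTCAA, reverse …GGTTTGA.
Reverse complement of the reverse primer's last 7 bases: TCAAACC; its first k bases are the reverse complement of the reverse primer's last k bases, so a perfect k-base overlap needs the forward primer's last k bases to equal them.
Comparing (forward last k vs required): k=1: A vs T ✗; k=2: AA vs TC ✗; k=3: CAA vs TCA ✗; k=4: TCAA vs TCAA ✓; k=5: GTCAA vs TCAAA ✗; k=6: CGTCAA vs TCAAAC ✗; k=7: CCGTCAA vs TCAAACC ✗.
Only k = 4 is perfect, so the longest perfect 3' overlap is 4.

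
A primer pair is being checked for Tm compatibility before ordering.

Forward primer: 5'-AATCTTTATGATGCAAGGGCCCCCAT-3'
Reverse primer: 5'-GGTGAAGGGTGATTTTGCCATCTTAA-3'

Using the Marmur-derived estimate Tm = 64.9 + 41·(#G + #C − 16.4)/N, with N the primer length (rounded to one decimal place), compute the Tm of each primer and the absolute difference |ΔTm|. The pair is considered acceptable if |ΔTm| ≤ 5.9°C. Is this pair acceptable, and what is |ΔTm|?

Forward: G+C = 12, N = 26 → Tm = 64.9 + 41·(12 − 16.4)/26 = 58.0°C.
Reverse: G+C = 11, N = 26 → Tm = 64.9 + 41·(11 − 16.4)/26 = 56.4°C.
|ΔTm| = |58.0 − 56.4| = 1.6°C, ≤ 5.9°C.

|ΔTm| = 1.6°C; the pair is acceptable.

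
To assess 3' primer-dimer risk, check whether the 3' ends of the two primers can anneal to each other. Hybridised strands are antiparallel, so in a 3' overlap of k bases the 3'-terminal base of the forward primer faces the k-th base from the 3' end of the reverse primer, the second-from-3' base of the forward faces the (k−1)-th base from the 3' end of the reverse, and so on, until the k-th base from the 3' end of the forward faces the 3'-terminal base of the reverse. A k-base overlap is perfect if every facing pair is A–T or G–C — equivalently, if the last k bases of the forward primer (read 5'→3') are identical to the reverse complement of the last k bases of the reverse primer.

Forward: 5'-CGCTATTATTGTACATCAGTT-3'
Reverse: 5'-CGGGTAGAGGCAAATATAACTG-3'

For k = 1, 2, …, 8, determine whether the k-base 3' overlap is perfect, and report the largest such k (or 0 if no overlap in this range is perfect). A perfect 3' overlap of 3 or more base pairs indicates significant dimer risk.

Longest perfect overlap: 5 complementary base pairs; significant dimer risk (threshold 3).

Last 8 bases (5'→3') — forward …CATCAGTT, reverse …TATAACTG.
Reverse complement of the reverse primer's last 8 bases: CAGTTATA; its first k bases are the reverse complement of the reverse primer's last k bases, so a perfect k-base overlap needs the forward primer's last k bases to equal them.
Comparing (forward last k vs required): k=1: T vs C ✗; k=2: TT vs CA ✗; k=3: GTT vs CAG ✗; k=4: AGTT vs CAGT ✗; k=5: CAGTT vs CAGTT ✓; k=6: TCAGTT vs CAGTTA ✗; k=7: ATCAGTT vs CAGTTAT ✗; k=8: CATCAGTT vs CAGTTATA ✗.
Only k = 5 is perfect, so the longest perfect 3' overlap is 5.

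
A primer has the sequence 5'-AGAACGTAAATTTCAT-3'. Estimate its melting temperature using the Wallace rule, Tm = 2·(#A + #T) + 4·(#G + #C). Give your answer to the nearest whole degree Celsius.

Base counts: A=7, T=5, G=2, C=2 (length 16).
Tm = 2·(7+5) + 4·(2+2) = 2·12 + 4·4 = 24 + 16 = 40°C.

40°C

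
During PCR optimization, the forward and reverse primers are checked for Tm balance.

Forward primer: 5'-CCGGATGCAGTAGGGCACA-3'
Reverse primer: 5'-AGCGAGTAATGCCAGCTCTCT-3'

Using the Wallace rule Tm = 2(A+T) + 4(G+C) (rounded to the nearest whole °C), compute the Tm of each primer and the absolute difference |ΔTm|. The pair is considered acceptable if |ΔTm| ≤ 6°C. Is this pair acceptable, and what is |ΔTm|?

|ΔTm| = 2°C; the pair is acceptable.

Forward: A=5 T=2 G=7 C=5 → Tm = 2·7 + 4·12 = 62°C.
Reverse: A=5 T=5 G=5 C=6 → Tm = 2·10 + 4·11 = 64°C.
|ΔTm| = |62 − 64| = 2°C, ≤ 6°C.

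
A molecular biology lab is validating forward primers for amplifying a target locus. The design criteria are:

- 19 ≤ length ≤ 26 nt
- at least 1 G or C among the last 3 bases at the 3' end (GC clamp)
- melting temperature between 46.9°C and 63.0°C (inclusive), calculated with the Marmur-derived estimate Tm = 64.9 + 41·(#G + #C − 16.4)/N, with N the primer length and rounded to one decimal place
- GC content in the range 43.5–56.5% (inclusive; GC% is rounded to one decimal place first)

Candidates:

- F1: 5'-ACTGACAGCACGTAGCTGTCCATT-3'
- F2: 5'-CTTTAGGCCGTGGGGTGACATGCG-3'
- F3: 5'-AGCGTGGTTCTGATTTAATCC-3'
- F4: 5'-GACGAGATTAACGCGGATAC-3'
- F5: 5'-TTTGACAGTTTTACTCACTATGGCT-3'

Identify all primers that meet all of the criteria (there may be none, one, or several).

F1 (24 nt, A=6 T=6 G=5 C=7): length 24 ✓; 3' end ATT has 0 G/C, need ≥1 ✗; Tm = 64.9 + 41·(12 − 16.4)/24 = 57.4°C ✓; GC 12/24 = 50.0% ✓ — fails.
F2 (24 nt, A=3 T=6 G=10 C=5): length 24 ✓; 3' end GCG has 3 G/C ✓; Tm = 64.9 + 41·(15 − 16.4)/24 = 62.5°C ✓; GC 15/24 = 62.5%, outside 43.5–56.5% ✗ — fails.
F3 (21 nt, A=4 T=8 G=5 C=4): length 21 ✓; 3' end TCC has 2 G/C ✓; Tm = 64.9 + 41·(9 − 16.4)/21 = 50.5°C ✓; GC 9/21 = 42.9%, outside 43.5–56.5% ✗ — fails.
F4 (20 nt, A=7 T=3 G=6 C=4): length 20 ✓; 3' end TAC has 1 G/C ✓; Tm = 64.9 + 41·(10 − 16.4)/20 = 51.8°C ✓; GC 10/20 = 50.0% ✓ — passes.
F5 (25 nt, A=5 T=11 G=4 C=5): length 25 ✓; 3' end GCT has 2 G/C ✓; Tm = 64.9 + 41·(9 − 16.4)/25 = 52.8°C ✓; GC 9/25 = 36.0%, outside 43.5–56.5% ✗ — fails.

F4 only.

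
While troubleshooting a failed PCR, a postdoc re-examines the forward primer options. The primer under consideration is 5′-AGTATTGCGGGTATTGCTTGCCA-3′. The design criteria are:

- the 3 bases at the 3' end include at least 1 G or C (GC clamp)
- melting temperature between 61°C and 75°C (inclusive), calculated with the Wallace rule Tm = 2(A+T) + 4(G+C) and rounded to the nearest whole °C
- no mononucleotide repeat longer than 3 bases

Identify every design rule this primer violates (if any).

Meets all criteria.

Base counts: A=4, T=8, G=7, C=4 (length 23).
GC clamp: 3' end CCA has 2 G/C ✓
Tm: Tm = 2·12 + 4·11 = 68°C ✓
homopolymer run: longest run = 3 ✓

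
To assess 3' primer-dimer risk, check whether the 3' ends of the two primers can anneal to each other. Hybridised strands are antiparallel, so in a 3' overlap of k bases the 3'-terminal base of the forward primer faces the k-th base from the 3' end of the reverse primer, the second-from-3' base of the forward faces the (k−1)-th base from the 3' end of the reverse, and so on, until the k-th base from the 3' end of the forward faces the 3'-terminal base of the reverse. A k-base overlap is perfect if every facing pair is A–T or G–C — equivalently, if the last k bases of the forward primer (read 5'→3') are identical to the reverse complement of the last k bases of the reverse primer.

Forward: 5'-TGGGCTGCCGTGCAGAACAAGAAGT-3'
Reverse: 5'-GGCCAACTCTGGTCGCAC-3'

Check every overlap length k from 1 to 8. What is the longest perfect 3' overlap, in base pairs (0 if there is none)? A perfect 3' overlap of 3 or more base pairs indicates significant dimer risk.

Last 8 bases (5'→3') — forward …CAAGAAGT, reverse …GGTCGCAC.
Reverse complement of the reverse primer's last 8 bases: GTGCGACC; its first k bases are the reverse complement of the reverse primer's last k bases, so a perfect k-base overlap needs the forward primer's last k bases to equal them.
Comparing (forward last k vs required): k=1: T vs G ✗; k=2: GT vs GT ✓; k=3: AGT vs GTG ✗; k=4: AAGT vs GTGC ✗; k=5: GAAGT vs GTGCG ✗; k=6: AGAAGT vs GTGCGA ✗; k=7: AAGAAGT vs GTGCGAC ✗; k=8: CAAGAAGT vs GTGCGACC ✗.
Only k = 2 is perfect, so the longest perfect 3' overlap is 2.

Longest perfect overlap: 2 complementary base pairs; below the dimer-risk threshold (threshold 3).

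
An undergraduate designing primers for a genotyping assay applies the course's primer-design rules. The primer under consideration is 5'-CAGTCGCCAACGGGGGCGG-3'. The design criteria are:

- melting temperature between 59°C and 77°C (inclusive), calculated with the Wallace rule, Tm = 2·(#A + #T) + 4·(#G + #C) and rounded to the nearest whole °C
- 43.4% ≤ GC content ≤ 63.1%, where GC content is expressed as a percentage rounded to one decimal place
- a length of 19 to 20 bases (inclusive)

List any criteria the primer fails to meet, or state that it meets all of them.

Fails: GC content.

Base counts: A=3, T=1, G=9, C=6 (length 19).
Tm: Tm = 2·4 + 4·15 = 68°C ✓
GC content: GC 15/19 = 78.9%, outside 43.4–63.1% ✗
length: length 19 ✓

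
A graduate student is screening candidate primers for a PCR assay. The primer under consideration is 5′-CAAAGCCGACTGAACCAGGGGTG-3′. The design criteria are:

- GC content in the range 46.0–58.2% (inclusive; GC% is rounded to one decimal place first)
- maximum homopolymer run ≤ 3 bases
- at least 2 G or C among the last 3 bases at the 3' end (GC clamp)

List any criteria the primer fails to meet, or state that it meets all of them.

Fails: GC content, homopolymer run.

Base counts: A=7, T=2, G=8, C=6 (length 23).
GC content: GC 14/23 = 60.9%, outside 46.0–58.2% ✗
homopolymer run: longest run = 4, exceeds 3 ✗
GC clamp: 3' end GTG has 2 G/C ✓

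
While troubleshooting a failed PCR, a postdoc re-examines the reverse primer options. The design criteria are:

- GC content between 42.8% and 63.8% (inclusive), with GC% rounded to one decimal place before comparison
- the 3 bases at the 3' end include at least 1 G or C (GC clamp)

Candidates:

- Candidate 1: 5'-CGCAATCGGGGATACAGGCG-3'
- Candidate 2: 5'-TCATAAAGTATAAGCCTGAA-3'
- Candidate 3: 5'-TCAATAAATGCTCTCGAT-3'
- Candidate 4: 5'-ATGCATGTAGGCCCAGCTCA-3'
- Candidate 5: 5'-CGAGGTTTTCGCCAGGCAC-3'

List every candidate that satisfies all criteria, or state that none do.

Candidate 1 (20 nt, A=5 T=2 G=8 C=5): GC 13/20 = 65.0%, outside 42.8–63.8% ✗; 3' end GCG has 3 G/C ✓ — fails.
Candidate 2 (20 nt, A=9 T=5 G=3 C=3): GC 6/20 = 30.0%, outside 42.8–63.8% ✗; 3' end GAA has 1 G/C ✓ — fails.
Candidate 3 (18 nt, A=6 T=6 G=2 C=4): GC 6/18 = 33.3%, outside 42.8–63.8% ✗; 3' end GAT has 1 G/C ✓ — fails.
Candidate 4 (20 nt, A=5 T=4 G=5 C=6): GC 11/20 = 55.0% ✓; 3' end TCA has 1 G/C ✓ — passes.
Candidate 5 (19 nt, A=3 T=4 G=6 C=6): GC 12/19 = 63.2% ✓; 3' end CAC has 2 G/C ✓ — passes.

Candidate 4 and Candidate 5.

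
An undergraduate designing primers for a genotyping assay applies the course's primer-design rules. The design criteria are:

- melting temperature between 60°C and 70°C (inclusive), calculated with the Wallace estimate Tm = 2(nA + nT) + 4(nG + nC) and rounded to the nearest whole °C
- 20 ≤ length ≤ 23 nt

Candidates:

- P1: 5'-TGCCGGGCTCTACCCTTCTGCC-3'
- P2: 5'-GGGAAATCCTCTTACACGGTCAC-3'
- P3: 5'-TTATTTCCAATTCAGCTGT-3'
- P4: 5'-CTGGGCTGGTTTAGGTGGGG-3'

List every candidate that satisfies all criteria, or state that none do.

P2 and P4.

P1 (22 nt, A=1 T=6 G=5 C=10): Tm = 2·7 + 4·15 = 74°C, outside 60–70°C ✗; length 22 ✓ — fails.
P2 (23 nt, A=6 T=5 G=5 C=7): Tm = 2·11 + 4·12 = 70°C ✓; length 23 ✓ — passes.
P3 (19 nt, A=4 T=9 G=2 C=4): Tm = 2·13 + 4·6 = 50°C, outside 60–70°C ✗; length 19, outside 20–23 ✗ — fails.
P4 (20 nt, A=1 T=6 G=11 C=2): Tm = 2·7 + 4·13 = 66°C ✓; length 20 ✓ — passes.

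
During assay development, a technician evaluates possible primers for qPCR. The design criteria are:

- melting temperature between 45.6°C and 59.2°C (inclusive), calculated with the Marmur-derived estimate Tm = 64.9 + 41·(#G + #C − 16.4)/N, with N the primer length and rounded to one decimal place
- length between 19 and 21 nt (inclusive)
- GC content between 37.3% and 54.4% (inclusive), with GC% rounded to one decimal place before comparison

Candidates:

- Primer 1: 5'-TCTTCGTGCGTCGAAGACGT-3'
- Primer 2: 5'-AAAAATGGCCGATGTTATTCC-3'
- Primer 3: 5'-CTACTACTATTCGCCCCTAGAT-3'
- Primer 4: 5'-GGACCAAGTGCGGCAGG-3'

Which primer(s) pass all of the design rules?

Primer 1 (20 nt, A=3 T=6 G=6 C=5): Tm = 64.9 + 41·(11 − 16.4)/20 = 53.8°C ✓; length 20 ✓; GC 11/20 = 55.0%, outside 37.3–54.4% ✗ — fails.
Primer 2 (21 nt, A=7 T=6 G=4 C=4): Tm = 64.9 + 41·(8 − 16.4)/21 = 48.5°C ✓; length 21 ✓; GC 8/21 = 38.1% ✓ — passes.
Primer 3 (22 nt, A=5 T=7 G=2 C=8): Tm = 64.9 + 41·(10 − 16.4)/22 = 53.0°C ✓; length 22, outside 19–21 ✗; GC 10/22 = 45.5% ✓ — fails.
Primer 4 (17 nt, A=4 T=1 G=8 C=4): Tm = 64.9 + 41·(12 − 16.4)/17 = 54.3°C ✓; length 17, outside 19–21 ✗; GC 12/17 = 70.6%, outside 37.3–54.4% ✗ — fails.

Primer 2 only.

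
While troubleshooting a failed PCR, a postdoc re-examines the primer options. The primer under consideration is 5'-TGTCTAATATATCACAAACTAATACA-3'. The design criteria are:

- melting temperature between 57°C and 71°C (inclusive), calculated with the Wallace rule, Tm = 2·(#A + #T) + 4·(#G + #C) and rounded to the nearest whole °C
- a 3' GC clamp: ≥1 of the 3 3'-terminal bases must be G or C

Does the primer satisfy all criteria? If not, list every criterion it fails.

Base counts: A=12, T=8, G=1, C=5 (length 26).
Tm: Tm = 2·20 + 4·6 = 64°C ✓
GC clamp: 3' end ACA has 1 G/C ✓

Meets all criteria.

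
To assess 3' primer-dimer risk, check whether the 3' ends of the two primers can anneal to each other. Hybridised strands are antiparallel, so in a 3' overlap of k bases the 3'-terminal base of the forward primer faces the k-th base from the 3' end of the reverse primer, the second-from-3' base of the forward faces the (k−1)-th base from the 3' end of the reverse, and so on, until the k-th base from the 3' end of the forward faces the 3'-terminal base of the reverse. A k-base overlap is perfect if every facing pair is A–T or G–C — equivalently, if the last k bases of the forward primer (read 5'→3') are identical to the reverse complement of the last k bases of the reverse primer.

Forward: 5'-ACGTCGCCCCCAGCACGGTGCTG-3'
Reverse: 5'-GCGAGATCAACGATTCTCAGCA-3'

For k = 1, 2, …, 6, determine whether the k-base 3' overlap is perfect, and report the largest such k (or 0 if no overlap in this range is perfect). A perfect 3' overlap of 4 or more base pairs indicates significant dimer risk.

Longest perfect overlap: 5 complementary base pairs; significant dimer risk (threshold 4).

Last 6 bases (5'→3') — forward …GTGCTG, reverse …TCAGCA.
Reverse complement of the reverse primer's last 6 bases: TGCTGA; its first k bases are the reverse complement of the reverse primer's last k bases, so a perfect k-base overlap needs the forward primer's last k bases to equal them.
Comparing (forward last k vs required): k=1: G vs T ✗; k=2: TG vs TG ✓; k=3: CTG vs TGC ✗; k=4: GCTG vs TGCT ✗; k=5: TGCTG vs TGCTG ✓; k=6: GTGCTG vs TGCTGA ✗.
Perfect overlaps at k = 2, 5; the largest is 5.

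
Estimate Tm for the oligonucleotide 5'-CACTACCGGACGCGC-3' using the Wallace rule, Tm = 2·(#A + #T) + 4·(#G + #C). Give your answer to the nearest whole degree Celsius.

Base counts: A=3, T=1, G=4, C=7 (length 15).
Tm = 2·(3+1) + 4·(4+7) = 2·4 + 4·11 = 8 + 44 = 52°C.

52°C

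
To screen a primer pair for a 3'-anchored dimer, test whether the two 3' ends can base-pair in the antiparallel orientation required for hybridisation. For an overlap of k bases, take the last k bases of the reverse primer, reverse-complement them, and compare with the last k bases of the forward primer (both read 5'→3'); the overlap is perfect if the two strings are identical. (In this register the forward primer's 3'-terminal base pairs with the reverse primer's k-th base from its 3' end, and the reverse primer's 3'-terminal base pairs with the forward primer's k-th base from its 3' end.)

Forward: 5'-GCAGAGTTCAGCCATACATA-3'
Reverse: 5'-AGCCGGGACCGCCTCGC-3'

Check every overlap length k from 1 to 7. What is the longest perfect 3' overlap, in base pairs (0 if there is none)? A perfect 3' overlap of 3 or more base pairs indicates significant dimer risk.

Longest perfect overlap: 0 complementary base pairs; below the dimer-risk threshold (threshold 3).

Last 7 bases (5'→3') — forward …ATACATA, reverse …GCCTCGC.
Reverse complement of the reverse primer's last 7 bases: GCGAGGC; its first k bases are the reverse complement of the reverse primer's last k bases, so a perfect k-base overlap needs the forward primer's last k bases to equal them.
Comparing (forward last k vs required): k=1: A vs G ✗; k=2: TA vs GC ✗; k=3: ATA vs GCG ✗; k=4: CATA vs GCGA ✗; k=5: ACATA vs GCGAG ✗; k=6: TACATA vs GCGAGG ✗; k=7: ATACATA vs GCGAGGC ✗.
No overlap length from 1 to 7 is perfect, so the longest perfect 3' overlap is 0.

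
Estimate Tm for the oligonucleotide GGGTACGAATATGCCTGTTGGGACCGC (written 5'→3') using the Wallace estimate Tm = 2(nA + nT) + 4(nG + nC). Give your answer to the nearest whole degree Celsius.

Base counts: A=5, T=6, G=10, C=6 (length 27).
Tm = 2·(5+6) + 4·(10+6) = 2·11 + 4·16 = 22 + 64 = 86°C.

86°C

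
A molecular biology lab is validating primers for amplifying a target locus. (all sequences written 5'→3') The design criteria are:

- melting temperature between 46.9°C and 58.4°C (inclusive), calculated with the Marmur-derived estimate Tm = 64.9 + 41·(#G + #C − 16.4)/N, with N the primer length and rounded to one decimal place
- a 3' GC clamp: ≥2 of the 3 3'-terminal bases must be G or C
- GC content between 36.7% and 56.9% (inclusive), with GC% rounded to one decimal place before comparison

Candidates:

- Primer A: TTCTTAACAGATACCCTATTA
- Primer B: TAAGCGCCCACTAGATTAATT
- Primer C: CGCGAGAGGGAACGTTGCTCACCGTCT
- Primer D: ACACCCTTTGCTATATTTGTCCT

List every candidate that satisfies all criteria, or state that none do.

Primer A (21 nt, A=7 T=8 G=1 C=5): Tm = 64.9 + 41·(6 − 16.4)/21 = 44.6°C, outside 46.9–58.4°C ✗; 3' end TTA has 0 G/C, need ≥2 ✗; GC 6/21 = 28.6%, outside 36.7–56.9% ✗ — fails.
Primer B (21 nt, A=7 T=6 G=3 C=5): Tm = 64.9 + 41·(8 − 16.4)/21 = 48.5°C ✓; 3' end ATT has 0 G/C, need ≥2 ✗; GC 8/21 = 38.1% ✓ — fails.
Primer C (27 nt, A=5 T=5 G=9 C=8): Tm = 64.9 + 41·(17 − 16.4)/27 = 65.8°C, outside 46.9–58.4°C ✗; 3' end TCT has 1 G/C, need ≥2 ✗; GC 17/27 = 63.0%, outside 36.7–56.9% ✗ — fails.
Primer D (23 nt, A=4 T=10 G=2 C=7): Tm = 64.9 + 41·(9 − 16.4)/23 = 51.7°C ✓; 3' end CCT has 2 G/C ✓; GC 9/23 = 39.1% ✓ — passes.

Primer D only.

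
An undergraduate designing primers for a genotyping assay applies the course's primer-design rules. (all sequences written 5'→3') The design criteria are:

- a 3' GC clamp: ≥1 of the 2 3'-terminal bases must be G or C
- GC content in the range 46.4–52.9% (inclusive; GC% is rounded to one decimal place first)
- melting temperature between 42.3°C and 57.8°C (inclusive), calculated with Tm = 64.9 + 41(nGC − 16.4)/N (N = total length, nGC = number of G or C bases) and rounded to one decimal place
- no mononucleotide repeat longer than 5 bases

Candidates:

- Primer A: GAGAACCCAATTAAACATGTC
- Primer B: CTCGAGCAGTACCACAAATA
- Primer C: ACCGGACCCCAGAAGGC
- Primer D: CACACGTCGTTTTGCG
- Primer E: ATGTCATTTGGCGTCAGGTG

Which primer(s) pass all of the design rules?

Primer E only.

Primer A (21 nt, A=9 T=4 G=3 C=5): 3' end TC has 1 G/C ✓; GC 8/21 = 38.1%, outside 46.4–52.9% ✗; Tm = 64.9 + 41·(8 − 16.4)/21 = 48.5°C ✓; longest run = 3 ✓ — fails.
Primer B (20 nt, A=8 T=3 G=3 C=6): 3' end TA has 0 G/C, need ≥1 ✗; GC 9/20 = 45.0%, outside 46.4–52.9% ✗; Tm = 64.9 + 41·(9 − 16.4)/20 = 49.7°C ✓; longest run = 3 ✓ — fails.
Primer C (17 nt, A=5 T=0 G=5 C=7): 3' end GC has 2 G/C ✓; GC 12/17 = 70.6%, outside 46.4–52.9% ✗; Tm = 64.9 + 41·(12 − 16.4)/17 = 54.3°C ✓; longest run = 4 ✓ — fails.
Primer D (16 nt, A=2 T=5 G=4 C=5): 3' end CG has 2 G/C ✓; GC 9/16 = 56.3%, outside 46.4–52.9% ✗; Tm = 64.9 + 41·(9 − 16.4)/16 = 45.9°C ✓; longest run = 4 ✓ — fails.
Primer E (20 nt, A=3 T=7 G=7 C=3): 3' end TG has 1 G/C ✓; GC 10/20 = 50.0% ✓; Tm = 64.9 + 41·(10 − 16.4)/20 = 51.8°C ✓; longest run = 3 ✓ — passes.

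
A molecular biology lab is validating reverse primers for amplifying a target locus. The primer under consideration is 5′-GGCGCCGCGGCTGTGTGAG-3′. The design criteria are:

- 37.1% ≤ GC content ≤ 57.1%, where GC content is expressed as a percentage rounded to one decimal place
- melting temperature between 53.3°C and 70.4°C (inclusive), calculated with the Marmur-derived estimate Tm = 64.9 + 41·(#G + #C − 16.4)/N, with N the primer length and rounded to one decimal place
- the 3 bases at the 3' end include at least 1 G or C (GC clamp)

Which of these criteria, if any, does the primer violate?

Fails: GC content.

Base counts: A=1, T=3, G=10, C=5 (length 19).
GC content: GC 15/19 = 78.9%, outside 37.1–57.1% ✗
Tm: Tm = 64.9 + 41·(15 − 16.4)/19 = 61.9°C ✓
GC clamp: 3' end GAG has 2 G/C ✓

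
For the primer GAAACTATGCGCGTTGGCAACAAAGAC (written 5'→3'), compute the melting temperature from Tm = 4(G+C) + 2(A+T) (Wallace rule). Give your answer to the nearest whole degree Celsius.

80°C

Base counts: A=10, T=4, G=7, C=6 (length 27).
Tm = 2·(10+4) + 4·(7+6) = 2·14 + 4·13 = 28 + 52 = 80°C.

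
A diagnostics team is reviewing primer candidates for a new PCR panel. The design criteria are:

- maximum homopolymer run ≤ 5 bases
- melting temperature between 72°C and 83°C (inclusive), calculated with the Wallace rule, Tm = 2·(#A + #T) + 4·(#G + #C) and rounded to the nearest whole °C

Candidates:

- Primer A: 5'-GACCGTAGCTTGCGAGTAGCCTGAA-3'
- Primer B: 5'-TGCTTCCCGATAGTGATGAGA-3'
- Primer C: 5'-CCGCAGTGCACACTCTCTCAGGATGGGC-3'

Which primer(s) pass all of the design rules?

Primer A (25 nt, A=6 T=5 G=8 C=6): longest run = 2 ✓; Tm = 2·11 + 4·14 = 78°C ✓ — passes.
Primer B (21 nt, A=5 T=6 G=6 C=4): longest run = 3 ✓; Tm = 2·11 + 4·10 = 62°C, outside 72–83°C ✗ — fails.
Primer C (28 nt, A=5 T=5 G=8 C=10): longest run = 3 ✓; Tm = 2·10 + 4·18 = 92°C, outside 72–83°C ✗ — fails.

Primer A only.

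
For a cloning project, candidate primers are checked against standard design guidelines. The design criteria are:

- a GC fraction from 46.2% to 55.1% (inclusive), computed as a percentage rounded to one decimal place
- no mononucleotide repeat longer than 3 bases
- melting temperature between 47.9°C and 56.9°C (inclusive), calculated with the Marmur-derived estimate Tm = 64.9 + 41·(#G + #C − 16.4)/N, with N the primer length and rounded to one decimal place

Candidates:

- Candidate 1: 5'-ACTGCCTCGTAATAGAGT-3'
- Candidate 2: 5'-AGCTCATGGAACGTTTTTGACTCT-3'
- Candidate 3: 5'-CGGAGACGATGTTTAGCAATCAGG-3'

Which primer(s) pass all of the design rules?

Candidate 1 (18 nt, A=5 T=5 G=4 C=4): GC 8/18 = 44.4%, outside 46.2–55.1% ✗; longest run = 2 ✓; Tm = 64.9 + 41·(8 − 16.4)/18 = 45.8°C, outside 47.9–56.9°C ✗ — fails.
Candidate 2 (24 nt, A=5 T=9 G=5 C=5): GC 10/24 = 41.7%, outside 46.2–55.1% ✗; longest run = 5, exceeds 3 ✗; Tm = 64.9 + 41·(10 − 16.4)/24 = 54.0°C ✓ — fails.
Candidate 3 (24 nt, A=7 T=5 G=8 C=4): GC 12/24 = 50.0% ✓; longest run = 3 ✓; Tm = 64.9 + 41·(12 − 16.4)/24 = 57.4°C, outside 47.9–56.9°C ✗ — fails.

None of the candidates satisfy all criteria.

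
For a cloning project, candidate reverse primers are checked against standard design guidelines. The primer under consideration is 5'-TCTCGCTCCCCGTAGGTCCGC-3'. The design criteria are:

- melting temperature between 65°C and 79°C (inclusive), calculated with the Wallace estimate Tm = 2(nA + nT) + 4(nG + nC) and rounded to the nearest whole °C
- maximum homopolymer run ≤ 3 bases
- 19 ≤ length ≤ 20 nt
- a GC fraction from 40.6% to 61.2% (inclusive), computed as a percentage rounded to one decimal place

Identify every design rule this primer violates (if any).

Fails: homopolymer run, length, GC content.

Base counts: A=1, T=5, G=5, C=10 (length 21).
Tm: Tm = 2·6 + 4·15 = 72°C ✓
homopolymer run: longest run = 4, exceeds 3 ✗
length: length 21, outside 19–20 ✗
GC content: GC 15/21 = 71.4%, outside 40.6–61.2% ✗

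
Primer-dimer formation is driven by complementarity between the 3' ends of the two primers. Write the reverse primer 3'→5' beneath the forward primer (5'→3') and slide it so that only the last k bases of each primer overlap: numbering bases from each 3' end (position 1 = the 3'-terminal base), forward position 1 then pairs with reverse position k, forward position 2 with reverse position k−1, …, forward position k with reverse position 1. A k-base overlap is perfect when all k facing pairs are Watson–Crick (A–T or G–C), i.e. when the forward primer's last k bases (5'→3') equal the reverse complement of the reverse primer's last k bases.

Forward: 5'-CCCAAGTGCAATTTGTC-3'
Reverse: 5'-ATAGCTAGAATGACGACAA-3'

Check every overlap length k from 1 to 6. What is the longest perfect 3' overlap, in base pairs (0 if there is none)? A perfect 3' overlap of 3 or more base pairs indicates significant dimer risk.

Longest perfect overlap: 5 complementary base pairs; significant dimer risk (threshold 3).

Last 6 bases (5'→3') — forward …TTTGTC, reverse …CGACAA.
Reverse complement of the reverse primer's last 6 bases: TTGTCG; its first k bases are the reverse complement of the reverse primer's last k bases, so a perfect k-base overlap needs the forward primer's last k bases to equal them.
Comparing (forward last k vs required): k=1: C vs T ✗; k=2: TC vs TT ✗; k=3: GTC vs TTG ✗; k=4: TGTC vs TTGT ✗; k=5: TTGTC vs TTGTC ✓; k=6: TTTGTC vs TTGTCG ✗.
Only k = 5 is perfect, so the longest perfect 3' overlap is 5.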